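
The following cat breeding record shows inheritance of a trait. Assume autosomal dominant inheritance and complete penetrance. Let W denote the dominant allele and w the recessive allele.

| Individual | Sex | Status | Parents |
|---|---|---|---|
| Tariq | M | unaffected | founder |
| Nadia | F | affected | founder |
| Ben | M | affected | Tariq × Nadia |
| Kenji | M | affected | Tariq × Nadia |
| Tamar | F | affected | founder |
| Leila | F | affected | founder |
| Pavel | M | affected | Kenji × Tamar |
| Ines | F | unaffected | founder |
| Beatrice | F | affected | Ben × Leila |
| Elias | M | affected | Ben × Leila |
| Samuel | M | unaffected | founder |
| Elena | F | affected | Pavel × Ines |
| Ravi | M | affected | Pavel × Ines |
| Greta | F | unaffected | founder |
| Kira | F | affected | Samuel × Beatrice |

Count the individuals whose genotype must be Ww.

5

Obligate heterozygotes: Ben is affected so carries W and received w from Tariq (ww), so Ben is Ww; Kenji is affected so carries W and received w from Tariq (ww), so Kenji is Ww; Elena is affected so carries W and received w from Ines (ww), so Elena is Ww; Ravi is affected so carries W and received w from Ines (ww), so Ravi is Ww; Kira is affected so carries W and received w from Samuel (ww), so Kira is Ww.
Every other individual is either homozygous by phenotype or has at least one consistent homozygous assignment, so the count is 5.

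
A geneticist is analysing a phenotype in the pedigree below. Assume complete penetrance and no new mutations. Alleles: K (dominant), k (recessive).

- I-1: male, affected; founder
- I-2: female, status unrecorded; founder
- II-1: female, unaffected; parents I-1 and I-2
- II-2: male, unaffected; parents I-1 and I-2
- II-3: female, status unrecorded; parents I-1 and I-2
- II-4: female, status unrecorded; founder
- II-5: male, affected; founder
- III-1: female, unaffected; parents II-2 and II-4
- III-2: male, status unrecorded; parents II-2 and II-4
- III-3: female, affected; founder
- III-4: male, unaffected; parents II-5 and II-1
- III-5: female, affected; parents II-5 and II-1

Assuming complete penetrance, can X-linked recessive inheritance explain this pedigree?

Yes

A consistent assignment under X-linked recessive exists: I-1 X^k Y, I-2 X^K X^K, II-1 X^K X^k, II-2 X^K Y, II-3 X^K X^k, II-4 X^K X^K, II-5 X^k Y, III-1 X^K X^K, III-2 X^K Y, III-3 X^k X^k, III-4 X^K Y, III-5 X^k X^k.
In this assignment every recorded phenotype matches its genotype and every non-founder's genotype is obtainable from its parents' genotypes, so the pedigree is consistent.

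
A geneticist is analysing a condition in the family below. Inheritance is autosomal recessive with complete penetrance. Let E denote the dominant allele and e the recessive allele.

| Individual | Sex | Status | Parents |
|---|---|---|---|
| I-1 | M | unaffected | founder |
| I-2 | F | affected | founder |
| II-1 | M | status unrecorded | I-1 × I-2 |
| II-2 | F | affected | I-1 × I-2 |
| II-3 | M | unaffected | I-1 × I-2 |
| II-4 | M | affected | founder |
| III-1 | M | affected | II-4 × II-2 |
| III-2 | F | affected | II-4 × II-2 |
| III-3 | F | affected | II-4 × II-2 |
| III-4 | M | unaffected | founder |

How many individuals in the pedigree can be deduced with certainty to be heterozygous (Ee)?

Obligate heterozygotes: I-1 is unaffected so carries E and passed e to II-2 (ee), so I-1 is Ee; II-3 is unaffected so carries E and received e from I-2 (ee), so II-3 is Ee.
Every other individual is either homozygous by phenotype or has at least one consistent homozygous assignment, so the count is 2.

2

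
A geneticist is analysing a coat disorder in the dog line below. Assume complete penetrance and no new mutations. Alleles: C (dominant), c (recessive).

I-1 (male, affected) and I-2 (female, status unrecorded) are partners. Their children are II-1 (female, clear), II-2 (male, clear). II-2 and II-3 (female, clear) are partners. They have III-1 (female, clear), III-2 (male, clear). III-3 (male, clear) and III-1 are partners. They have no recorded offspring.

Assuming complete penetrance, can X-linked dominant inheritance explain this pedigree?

Under X-linked dominant, II-1 (clear, female) cannot arise from I-1 (affected) × I-2 (unrecorded).

No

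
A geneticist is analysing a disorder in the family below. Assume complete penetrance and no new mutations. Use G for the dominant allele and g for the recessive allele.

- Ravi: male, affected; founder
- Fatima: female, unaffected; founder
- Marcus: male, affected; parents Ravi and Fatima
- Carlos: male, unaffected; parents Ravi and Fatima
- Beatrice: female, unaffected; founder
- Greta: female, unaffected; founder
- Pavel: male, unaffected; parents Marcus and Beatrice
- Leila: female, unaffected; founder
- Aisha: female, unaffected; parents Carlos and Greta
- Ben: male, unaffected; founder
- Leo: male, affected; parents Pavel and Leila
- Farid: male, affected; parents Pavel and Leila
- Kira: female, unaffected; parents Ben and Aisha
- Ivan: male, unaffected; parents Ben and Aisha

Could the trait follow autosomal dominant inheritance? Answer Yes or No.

No

Under autosomal dominant, Leo (affected, male) cannot arise from Pavel (unaffected) × Leila (unaffected).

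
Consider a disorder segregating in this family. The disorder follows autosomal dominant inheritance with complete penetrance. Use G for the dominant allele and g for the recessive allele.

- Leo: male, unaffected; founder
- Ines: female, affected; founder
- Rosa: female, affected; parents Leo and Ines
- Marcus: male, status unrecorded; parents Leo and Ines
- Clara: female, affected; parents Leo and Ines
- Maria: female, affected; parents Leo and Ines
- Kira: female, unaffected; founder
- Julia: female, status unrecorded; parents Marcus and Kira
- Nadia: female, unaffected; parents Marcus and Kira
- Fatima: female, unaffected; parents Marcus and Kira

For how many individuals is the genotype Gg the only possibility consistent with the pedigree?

3

Obligate heterozygotes: Rosa is affected so carries G and received g from Leo (gg), so Rosa is Gg; Clara is affected so carries G and received g from Leo (gg), so Clara is Gg; Maria is affected so carries G and received g from Leo (gg), so Maria is Gg.
Every other individual is either homozygous by phenotype or has at least one consistent homozygous assignment, so the count is 3.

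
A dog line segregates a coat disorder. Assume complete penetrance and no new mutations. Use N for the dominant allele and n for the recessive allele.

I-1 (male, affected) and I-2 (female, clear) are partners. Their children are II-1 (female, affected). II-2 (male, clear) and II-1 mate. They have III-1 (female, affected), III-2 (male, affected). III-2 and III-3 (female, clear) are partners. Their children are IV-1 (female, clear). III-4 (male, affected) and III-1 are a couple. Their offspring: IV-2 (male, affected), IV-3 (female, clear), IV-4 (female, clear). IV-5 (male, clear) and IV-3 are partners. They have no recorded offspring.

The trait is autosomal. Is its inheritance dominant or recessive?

dominant

III-4 and III-1 are both affected yet have a clear child IV-3. Under a recessive model two affected parents are homozygous and every child would be affected, so the trait cannot be recessive.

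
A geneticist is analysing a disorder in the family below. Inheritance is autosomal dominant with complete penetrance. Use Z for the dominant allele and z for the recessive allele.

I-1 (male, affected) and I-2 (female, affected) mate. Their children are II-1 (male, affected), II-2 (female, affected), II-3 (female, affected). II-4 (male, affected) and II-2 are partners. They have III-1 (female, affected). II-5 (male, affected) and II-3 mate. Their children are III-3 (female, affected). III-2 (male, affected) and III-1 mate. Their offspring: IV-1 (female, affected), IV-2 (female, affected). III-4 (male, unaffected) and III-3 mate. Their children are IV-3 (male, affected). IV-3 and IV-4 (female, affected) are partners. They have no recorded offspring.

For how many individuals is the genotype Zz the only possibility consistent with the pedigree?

1

Obligate heterozygotes: IV-3 is affected so carries Z and received z from III-4 (zz), so IV-3 is Zz.
Every other individual is either homozygous by phenotype or has at least one consistent homozygous assignment, so the count is 1.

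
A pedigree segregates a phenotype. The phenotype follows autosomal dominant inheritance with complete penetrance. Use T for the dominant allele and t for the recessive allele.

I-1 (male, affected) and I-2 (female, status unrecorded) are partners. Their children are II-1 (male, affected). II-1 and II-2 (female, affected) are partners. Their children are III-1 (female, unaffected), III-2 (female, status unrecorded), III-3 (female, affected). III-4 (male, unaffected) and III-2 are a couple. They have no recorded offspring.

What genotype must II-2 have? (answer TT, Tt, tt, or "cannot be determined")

Tt

From phenotype alone, II-2 is TT or Tt.
II-2 is affected so carries T and passed t to III-1 (tt), so II-2 is Tt.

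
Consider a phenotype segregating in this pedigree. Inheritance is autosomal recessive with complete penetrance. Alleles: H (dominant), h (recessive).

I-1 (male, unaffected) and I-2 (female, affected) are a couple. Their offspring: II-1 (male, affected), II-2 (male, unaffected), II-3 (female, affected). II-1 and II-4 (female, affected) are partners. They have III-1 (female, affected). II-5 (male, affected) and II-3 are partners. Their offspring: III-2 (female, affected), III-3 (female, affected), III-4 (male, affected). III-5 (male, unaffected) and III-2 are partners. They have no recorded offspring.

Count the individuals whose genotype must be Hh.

2

Obligate heterozygotes: I-1 is unaffected so carries H and passed h to II-1 (hh), so I-1 is Hh; II-2 is unaffected so carries H and received h from I-2 (hh), so II-2 is Hh.
Every other individual is either homozygous by phenotype or has at least one consistent homozygous assignment, so the count is 2.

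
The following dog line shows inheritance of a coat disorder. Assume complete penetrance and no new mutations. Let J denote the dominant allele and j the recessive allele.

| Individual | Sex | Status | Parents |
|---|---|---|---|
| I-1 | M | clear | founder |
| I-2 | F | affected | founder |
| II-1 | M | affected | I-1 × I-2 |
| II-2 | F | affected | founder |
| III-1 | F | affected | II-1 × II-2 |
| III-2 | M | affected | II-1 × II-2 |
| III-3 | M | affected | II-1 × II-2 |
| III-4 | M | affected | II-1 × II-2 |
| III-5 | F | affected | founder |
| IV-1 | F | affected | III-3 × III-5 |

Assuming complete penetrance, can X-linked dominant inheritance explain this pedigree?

Yes

A consistent assignment under X-linked dominant exists: I-1 X^j Y, I-2 X^J X^J, II-1 X^J Y, II-2 X^J X^J, III-1 X^J X^J, III-2 X^J Y, III-3 X^J Y, III-4 X^J Y, III-5 X^J X^J, IV-1 X^J X^J.
In this assignment every recorded phenotype matches its genotype and every non-founder's genotype is obtainable from its parents' genotypes, so the pedigree is consistent.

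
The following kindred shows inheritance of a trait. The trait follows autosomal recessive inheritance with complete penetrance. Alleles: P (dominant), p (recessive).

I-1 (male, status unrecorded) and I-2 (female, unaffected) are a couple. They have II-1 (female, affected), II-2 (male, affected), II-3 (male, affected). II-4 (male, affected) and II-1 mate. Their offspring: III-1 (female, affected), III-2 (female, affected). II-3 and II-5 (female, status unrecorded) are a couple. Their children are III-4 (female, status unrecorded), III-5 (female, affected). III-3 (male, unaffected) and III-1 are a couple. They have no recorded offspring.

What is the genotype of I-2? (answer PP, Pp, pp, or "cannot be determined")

From phenotype alone, I-2 is PP or Pp.
I-2 is unaffected so carries P and passed p to II-1 (pp), so I-2 is Pp.

Pp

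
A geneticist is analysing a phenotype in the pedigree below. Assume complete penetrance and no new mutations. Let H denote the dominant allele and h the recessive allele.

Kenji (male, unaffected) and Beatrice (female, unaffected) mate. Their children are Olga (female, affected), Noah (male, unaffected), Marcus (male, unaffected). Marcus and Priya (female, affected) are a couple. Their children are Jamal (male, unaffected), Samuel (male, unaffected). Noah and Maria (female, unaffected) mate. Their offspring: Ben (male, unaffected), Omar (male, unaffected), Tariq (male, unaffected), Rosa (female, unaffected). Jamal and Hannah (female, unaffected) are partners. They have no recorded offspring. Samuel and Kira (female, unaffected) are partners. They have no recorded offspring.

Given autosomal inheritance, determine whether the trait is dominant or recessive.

recessive

Kenji and Beatrice are both unaffected yet have an affected child Olga. Under dominance, an affected child requires at least one affected parent, so the trait cannot be dominant.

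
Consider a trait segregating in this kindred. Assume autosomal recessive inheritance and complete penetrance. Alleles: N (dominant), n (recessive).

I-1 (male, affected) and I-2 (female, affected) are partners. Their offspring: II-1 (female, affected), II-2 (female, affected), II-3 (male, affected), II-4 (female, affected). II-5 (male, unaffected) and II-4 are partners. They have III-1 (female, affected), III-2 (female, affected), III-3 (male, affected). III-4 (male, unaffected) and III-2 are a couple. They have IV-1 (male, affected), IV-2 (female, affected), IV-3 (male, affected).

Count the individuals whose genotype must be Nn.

Obligate heterozygotes: II-5 is unaffected so carries N and passed n to III-1 (nn), so II-5 is Nn; III-4 is unaffected so carries N and passed n to IV-1 (nn), so III-4 is Nn.
Every other individual is either homozygous by phenotype or has at least one consistent homozygous assignment, so the count is 2.

2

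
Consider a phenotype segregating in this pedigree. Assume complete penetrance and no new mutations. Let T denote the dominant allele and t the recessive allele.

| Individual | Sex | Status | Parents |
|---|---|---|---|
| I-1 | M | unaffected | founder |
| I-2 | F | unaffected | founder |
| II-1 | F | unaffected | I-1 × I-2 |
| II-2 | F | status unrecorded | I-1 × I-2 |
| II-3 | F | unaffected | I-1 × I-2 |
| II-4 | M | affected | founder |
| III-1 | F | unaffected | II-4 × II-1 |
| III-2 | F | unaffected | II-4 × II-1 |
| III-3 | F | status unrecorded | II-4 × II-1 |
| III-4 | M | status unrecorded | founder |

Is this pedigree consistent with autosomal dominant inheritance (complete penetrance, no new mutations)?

A consistent assignment under autosomal dominant exists: I-1 tt, I-2 tt, II-1 tt, II-2 tt, II-3 tt, II-4 Tt, III-1 tt, III-2 tt, III-3 Tt, III-4 TT.
In this assignment every recorded phenotype matches its genotype and every non-founder's genotype is obtainable from its parents' genotypes, so the pedigree is consistent.

Yes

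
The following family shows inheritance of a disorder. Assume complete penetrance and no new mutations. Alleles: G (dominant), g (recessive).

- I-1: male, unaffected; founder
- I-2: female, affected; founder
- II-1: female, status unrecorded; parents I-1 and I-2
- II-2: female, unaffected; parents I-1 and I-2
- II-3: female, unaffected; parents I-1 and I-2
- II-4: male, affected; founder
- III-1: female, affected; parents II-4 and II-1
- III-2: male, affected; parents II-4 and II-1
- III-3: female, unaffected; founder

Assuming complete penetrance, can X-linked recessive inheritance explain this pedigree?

A consistent assignment under X-linked recessive exists: I-1 X^G Y, I-2 X^g X^g, II-1 X^G X^g, II-2 X^G X^g, II-3 X^G X^g, II-4 X^g Y, III-1 X^g X^g, III-2 X^g Y, III-3 X^G X^G.
In this assignment every recorded phenotype matches its genotype and every non-founder's genotype is obtainable from its parents' genotypes, so the pedigree is consistent.

Yes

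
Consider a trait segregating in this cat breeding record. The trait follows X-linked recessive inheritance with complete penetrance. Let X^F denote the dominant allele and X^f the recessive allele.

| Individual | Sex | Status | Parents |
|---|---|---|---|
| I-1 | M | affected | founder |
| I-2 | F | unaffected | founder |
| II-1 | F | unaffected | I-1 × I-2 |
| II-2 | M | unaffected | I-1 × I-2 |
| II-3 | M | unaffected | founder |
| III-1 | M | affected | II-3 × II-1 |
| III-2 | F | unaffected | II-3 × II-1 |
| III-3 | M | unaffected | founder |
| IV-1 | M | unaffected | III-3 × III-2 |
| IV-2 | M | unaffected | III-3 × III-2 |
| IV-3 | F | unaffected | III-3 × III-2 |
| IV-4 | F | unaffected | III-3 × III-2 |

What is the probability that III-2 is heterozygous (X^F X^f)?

II-3 is unaffected, so II-3 is X^F Y.
II-1 is unaffected so carries F and received f from I-1 (X^f Y), so II-1 is X^F X^f.
Their cross gives offspring ratios 1/2 X^F X^F : 1/2 X^F X^f. Conditioning on III-2 being unaffected, P(X^F X^f) = 1/2 / 1 = 1/2 before taking III-2's own offspring into account.
III-3 is unaffected, so III-3 is X^F Y.
Now use III-2's offspring. Probability of each recorded status — unaffected son IV-1: 1/2 if III-2 is X^F X^f, 1 if X^F X^F; unaffected son IV-2: 1/2 if III-2 is X^F X^f, 1 if X^F X^F. (IV-3, IV-4: equally likely either way, so uninformative.)
Bayes: P(X^F X^f) = 1/2·1/4 / (1/2·1/4 + 1/2·1) = 1/5.

1/5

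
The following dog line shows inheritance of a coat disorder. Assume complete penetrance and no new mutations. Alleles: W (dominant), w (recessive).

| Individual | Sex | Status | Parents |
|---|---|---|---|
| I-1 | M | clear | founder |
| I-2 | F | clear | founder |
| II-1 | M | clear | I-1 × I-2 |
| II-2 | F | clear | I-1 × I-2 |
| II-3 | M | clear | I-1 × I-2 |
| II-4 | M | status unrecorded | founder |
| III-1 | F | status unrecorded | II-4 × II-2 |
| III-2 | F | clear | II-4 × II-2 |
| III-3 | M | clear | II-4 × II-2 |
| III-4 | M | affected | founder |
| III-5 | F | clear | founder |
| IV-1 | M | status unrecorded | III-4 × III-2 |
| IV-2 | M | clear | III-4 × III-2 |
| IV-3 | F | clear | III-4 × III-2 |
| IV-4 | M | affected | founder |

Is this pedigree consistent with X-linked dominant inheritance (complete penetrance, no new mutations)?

No

Under X-linked dominant, IV-3 (clear, female) cannot arise from III-4 (affected) × III-2 (clear).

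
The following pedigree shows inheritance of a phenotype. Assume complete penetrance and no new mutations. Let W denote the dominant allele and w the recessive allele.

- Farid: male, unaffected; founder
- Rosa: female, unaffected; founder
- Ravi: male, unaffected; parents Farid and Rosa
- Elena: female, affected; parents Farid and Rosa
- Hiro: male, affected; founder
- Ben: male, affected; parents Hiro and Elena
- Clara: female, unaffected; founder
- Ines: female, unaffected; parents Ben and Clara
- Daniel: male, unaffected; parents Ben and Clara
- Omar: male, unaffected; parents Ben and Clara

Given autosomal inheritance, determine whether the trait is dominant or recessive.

recessive

Farid and Rosa are both unaffected yet have an affected child Elena. Under dominance, an affected child requires at least one affected parent, so the trait cannot be dominant.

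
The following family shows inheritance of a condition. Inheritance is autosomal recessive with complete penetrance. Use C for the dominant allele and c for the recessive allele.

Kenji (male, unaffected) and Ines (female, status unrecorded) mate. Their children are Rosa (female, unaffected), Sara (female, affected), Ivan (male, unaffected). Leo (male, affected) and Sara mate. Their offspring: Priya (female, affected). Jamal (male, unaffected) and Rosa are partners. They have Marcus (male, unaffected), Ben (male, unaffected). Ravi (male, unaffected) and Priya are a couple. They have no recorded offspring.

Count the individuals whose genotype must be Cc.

1

Obligate heterozygotes: Kenji is unaffected so carries C and passed c to Sara (cc), so Kenji is Cc.
Every other individual is either homozygous by phenotype or has at least one consistent homozygous assignment, so the count is 1.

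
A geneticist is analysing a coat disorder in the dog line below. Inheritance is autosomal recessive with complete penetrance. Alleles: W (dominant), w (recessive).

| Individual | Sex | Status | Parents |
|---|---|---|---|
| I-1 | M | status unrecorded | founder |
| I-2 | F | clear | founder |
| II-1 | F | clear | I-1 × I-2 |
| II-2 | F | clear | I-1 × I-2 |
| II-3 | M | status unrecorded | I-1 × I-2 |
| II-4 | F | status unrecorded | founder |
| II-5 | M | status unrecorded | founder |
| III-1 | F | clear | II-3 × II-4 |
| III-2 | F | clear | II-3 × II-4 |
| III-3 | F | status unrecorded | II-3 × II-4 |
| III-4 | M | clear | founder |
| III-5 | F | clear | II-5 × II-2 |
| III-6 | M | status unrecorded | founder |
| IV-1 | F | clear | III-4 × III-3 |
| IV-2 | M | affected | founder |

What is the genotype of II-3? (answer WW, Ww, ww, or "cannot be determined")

II-3's phenotype is unrecorded, and no parent or child forces a single allele at both positions; consistent genotype assignments exist with II-3 as WW or Ww or ww.

cannot be determined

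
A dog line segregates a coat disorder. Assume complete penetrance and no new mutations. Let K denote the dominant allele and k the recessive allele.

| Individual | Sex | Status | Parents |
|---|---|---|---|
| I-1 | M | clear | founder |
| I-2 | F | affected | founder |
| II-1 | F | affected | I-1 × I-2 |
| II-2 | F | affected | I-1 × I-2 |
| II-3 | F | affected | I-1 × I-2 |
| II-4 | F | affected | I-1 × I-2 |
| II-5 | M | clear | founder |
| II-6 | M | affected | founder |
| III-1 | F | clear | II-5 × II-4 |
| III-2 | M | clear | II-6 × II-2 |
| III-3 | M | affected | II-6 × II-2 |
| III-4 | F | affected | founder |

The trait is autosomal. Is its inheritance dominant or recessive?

dominant

II-6 and II-2 are both affected yet have a clear child III-2. Under a recessive model two affected parents are homozygous and every child would be affected, so the trait cannot be recessive.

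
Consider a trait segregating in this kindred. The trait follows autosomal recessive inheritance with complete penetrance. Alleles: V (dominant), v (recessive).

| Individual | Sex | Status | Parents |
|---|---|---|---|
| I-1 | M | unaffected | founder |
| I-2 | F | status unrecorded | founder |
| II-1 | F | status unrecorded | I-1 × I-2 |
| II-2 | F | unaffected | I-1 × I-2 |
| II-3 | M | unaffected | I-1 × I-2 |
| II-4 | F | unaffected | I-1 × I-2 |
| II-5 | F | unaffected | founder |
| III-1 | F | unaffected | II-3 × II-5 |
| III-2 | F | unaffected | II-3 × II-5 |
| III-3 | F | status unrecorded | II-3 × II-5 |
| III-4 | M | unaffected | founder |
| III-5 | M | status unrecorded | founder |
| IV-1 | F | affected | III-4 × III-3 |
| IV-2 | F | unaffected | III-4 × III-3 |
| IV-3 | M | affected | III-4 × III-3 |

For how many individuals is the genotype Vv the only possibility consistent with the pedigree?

1

Obligate heterozygotes: III-4 is unaffected so carries V and passed v to IV-1 (vv), so III-4 is Vv.
Every other individual is either homozygous by phenotype or has at least one consistent homozygous assignment, so the count is 1.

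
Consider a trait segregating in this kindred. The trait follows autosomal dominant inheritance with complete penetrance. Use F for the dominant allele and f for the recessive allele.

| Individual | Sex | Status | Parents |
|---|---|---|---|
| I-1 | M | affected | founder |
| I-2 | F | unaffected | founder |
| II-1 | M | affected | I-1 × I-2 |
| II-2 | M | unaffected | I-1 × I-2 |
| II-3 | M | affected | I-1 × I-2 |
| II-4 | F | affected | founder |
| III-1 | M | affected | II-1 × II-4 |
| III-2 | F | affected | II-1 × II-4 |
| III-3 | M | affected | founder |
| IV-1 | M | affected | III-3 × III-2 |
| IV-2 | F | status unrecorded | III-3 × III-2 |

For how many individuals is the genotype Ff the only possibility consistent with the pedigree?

Obligate heterozygotes: I-1 is affected so carries F and passed f to II-2 (ff), so I-1 is Ff; II-1 is affected so carries F and received f from I-2 (ff), so II-1 is Ff; II-3 is affected so carries F and received f from I-2 (ff), so II-3 is Ff.
Every other individual is either homozygous by phenotype or has at least one consistent homozygous assignment, so the count is 3.

3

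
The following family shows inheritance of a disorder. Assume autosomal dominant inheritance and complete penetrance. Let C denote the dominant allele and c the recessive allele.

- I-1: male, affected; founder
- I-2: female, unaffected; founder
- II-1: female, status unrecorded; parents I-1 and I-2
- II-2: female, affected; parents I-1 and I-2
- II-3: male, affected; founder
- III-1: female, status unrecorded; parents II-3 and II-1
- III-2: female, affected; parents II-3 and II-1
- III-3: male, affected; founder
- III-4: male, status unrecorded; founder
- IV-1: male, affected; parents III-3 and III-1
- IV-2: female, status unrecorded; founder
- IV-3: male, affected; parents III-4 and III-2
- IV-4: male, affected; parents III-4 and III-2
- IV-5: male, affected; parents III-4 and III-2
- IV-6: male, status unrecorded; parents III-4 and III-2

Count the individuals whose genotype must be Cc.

1

Obligate heterozygotes: II-2 is affected so carries C and received c from I-2 (cc), so II-2 is Cc.
Every other individual is either homozygous by phenotype or has at least one consistent homozygous assignment, so the count is 1.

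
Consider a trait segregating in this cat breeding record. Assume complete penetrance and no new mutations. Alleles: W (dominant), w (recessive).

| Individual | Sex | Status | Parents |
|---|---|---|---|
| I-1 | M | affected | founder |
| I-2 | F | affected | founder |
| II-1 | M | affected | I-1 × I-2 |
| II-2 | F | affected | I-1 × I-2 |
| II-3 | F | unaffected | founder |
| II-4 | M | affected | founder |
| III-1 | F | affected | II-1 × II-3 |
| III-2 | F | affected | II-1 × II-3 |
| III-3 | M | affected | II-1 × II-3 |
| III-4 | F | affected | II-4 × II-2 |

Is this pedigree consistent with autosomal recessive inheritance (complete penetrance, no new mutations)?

Yes

A consistent assignment under autosomal recessive exists: I-1 ww, I-2 ww, II-1 ww, II-2 ww, II-3 Ww, II-4 ww, III-1 ww, III-2 ww, III-3 ww, III-4 ww.
In this assignment every recorded phenotype matches its genotype and every non-founder's genotype is obtainable from its parents' genotypes, so the pedigree is consistent.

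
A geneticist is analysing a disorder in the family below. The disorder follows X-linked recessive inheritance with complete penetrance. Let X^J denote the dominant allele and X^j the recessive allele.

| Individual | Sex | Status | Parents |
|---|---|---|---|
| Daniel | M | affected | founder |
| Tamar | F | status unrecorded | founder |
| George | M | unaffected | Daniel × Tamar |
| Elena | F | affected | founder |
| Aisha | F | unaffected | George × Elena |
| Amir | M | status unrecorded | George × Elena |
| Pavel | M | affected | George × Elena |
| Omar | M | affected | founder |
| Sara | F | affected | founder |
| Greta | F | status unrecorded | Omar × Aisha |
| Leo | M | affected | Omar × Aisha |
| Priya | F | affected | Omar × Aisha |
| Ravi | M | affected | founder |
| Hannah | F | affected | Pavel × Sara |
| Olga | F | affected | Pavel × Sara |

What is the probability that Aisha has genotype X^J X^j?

Aisha is unaffected so carries J and received j from Elena (X^j X^j), so Aisha is X^J X^j, giving P(X^J X^j) = 1.

1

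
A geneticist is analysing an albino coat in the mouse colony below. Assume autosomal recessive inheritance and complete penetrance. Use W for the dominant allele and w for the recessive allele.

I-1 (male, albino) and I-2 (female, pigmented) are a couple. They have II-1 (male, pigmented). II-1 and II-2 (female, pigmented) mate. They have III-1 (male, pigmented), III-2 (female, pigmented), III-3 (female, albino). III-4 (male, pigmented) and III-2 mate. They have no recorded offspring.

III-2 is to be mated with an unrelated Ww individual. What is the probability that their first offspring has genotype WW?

1/3

II-1 is pigmented so carries W and received w from I-1 (ww), so II-1 is Ww.
II-2 is pigmented so carries W and passed w to III-3 (ww), so II-2 is Ww.
III-2 is a pigmented offspring of II-1 (Ww) × II-2 (Ww), whose cross gives 1/4 WW : 1/2 Ww : 1/4 ww; conditioning on being pigmented, III-2 is WW with probability 1/3, Ww with probability 2/3.
Summing over parental genotype combinations, P(offspring has genotype WW) = 1/3·1/2 + 2/3·1/4 = 1/3.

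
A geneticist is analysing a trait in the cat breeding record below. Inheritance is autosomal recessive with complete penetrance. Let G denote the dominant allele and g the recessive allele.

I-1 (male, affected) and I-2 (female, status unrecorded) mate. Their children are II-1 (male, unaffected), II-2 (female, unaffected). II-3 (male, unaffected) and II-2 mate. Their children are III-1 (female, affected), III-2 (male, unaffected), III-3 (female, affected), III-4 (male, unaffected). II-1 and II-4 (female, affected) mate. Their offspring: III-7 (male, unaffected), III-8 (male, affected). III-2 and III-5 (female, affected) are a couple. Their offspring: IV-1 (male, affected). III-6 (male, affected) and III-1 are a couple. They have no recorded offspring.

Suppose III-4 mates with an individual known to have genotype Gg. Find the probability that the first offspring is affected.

II-3 is unaffected so carries G and passed g to III-1 (gg), so II-3 is Gg.
II-2 is unaffected so carries G and received g from I-1 (gg), so II-2 is Gg.
III-4 is an unaffected offspring of II-3 (Gg) × II-2 (Gg), whose cross gives 1/4 GG : 1/2 Gg : 1/4 gg; conditioning on being unaffected, III-4 is GG with probability 1/3, Gg with probability 2/3.
Summing over parental genotype combinations, P(offspring is affected) = 2/3·1/4 = 1/6.

1/6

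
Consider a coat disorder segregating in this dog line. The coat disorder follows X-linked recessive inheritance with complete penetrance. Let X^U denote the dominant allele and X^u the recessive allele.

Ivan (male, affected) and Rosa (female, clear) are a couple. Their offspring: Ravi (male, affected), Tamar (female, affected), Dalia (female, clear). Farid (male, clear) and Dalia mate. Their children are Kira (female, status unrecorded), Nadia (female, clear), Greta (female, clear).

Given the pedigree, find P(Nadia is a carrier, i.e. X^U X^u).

1/2

Farid is clear, so Farid is X^U Y.
Dalia is clear so carries U and received u from Ivan (X^u Y), so Dalia is X^U X^u.
Their cross gives offspring ratios 1/2 X^U X^U : 1/2 X^U X^u. Conditioning on Nadia being clear, P(X^U X^u) = 1/2 / 1 = 1/2.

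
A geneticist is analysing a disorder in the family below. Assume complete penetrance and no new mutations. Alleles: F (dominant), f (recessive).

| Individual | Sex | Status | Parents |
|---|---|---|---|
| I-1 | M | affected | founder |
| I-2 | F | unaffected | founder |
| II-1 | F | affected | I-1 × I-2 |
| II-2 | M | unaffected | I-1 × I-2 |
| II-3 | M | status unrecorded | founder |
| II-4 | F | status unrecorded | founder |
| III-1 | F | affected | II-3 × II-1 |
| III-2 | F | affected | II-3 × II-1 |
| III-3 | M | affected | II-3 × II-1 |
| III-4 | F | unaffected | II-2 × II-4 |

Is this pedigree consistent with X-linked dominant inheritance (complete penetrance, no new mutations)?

Yes

A consistent assignment under X-linked dominant exists: I-1 X^F Y, I-2 X^f X^f, II-1 X^F X^f, II-2 X^f Y, II-3 X^F Y, II-4 X^F X^f, III-1 X^F X^F, III-2 X^F X^F, III-3 X^F Y, III-4 X^f X^f.
In this assignment every recorded phenotype matches its genotype and every non-founder's genotype is obtainable from its parents' genotypes, so the pedigree is consistent.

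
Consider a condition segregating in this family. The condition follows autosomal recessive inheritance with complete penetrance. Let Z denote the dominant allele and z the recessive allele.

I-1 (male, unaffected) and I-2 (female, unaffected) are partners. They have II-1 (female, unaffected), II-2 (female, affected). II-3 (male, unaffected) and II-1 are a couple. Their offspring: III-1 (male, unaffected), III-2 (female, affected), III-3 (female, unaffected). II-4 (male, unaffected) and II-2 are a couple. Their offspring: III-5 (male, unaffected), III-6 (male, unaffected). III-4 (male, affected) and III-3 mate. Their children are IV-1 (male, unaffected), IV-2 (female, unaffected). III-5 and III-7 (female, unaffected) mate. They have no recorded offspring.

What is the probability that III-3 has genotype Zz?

1/3

II-3 is unaffected so carries Z and passed z to III-2 (zz), so II-3 is Zz.
II-1 is unaffected so carries Z and passed z to III-2 (zz), so II-1 is Zz.
Their cross gives offspring ratios 1/4 ZZ : 1/2 Zz : 1/4 zz. Conditioning on III-3 being unaffected, P(Zz) = 1/2 / 3/4 = 2/3 before taking III-3's own offspring into account.
III-4 is affected, so III-4 is zz.
Now use III-3's offspring. Probability of each recorded status — unaffected son IV-1: 1/2 if III-3 is Zz, 1 if ZZ; unaffected daughter IV-2: 1/2 if III-3 is Zz, 1 if ZZ.
Bayes: P(Zz) = 2/3·1/4 / (2/3·1/4 + 1/3·1) = 1/3.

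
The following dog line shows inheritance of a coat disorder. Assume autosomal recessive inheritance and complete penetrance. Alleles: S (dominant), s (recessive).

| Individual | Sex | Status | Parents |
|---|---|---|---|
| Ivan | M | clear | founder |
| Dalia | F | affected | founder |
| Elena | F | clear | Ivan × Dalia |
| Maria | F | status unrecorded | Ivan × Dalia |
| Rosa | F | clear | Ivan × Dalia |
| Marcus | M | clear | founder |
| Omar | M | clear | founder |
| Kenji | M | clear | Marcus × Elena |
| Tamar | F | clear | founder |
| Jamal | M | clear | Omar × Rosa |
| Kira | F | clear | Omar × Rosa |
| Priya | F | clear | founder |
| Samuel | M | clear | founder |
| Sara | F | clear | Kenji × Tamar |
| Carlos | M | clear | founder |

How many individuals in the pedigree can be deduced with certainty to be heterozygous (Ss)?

2

Obligate heterozygotes: Elena is clear so carries S and received s from Dalia (ss), so Elena is Ss; Rosa is clear so carries S and received s from Dalia (ss), so Rosa is Ss.
Every other individual is either homozygous by phenotype or has at least one consistent homozygous assignment, so the count is 2.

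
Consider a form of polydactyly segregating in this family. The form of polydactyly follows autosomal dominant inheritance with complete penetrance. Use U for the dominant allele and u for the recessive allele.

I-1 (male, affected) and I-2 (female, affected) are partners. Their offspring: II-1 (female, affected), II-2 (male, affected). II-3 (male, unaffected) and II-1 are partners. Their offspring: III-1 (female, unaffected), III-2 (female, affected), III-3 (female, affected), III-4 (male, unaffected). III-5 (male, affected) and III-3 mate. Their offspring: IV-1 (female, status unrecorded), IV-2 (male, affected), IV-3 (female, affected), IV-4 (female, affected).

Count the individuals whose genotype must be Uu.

Obligate heterozygotes: II-1 is affected so carries U and passed u to III-1 (uu), so II-1 is Uu; III-2 is affected so carries U and received u from II-3 (uu), so III-2 is Uu; III-3 is affected so carries U and received u from II-3 (uu), so III-3 is Uu.
Every other individual is either homozygous by phenotype or has at least one consistent homozygous assignment, so the count is 3.

3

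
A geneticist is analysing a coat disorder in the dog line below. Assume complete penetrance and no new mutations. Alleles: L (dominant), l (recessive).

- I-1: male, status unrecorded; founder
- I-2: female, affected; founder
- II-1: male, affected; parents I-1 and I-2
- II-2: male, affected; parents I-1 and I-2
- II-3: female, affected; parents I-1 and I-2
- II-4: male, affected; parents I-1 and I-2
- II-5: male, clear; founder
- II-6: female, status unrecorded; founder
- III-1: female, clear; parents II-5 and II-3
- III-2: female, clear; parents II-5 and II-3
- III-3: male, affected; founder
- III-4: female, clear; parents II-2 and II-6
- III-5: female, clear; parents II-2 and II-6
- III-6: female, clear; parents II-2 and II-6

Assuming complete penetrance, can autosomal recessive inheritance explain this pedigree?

Yes

A consistent assignment under autosomal recessive exists: I-1 Ll, I-2 ll, II-1 ll, II-2 ll, II-3 ll, II-4 ll, II-5 LL, II-6 LL, III-1 Ll, III-2 Ll, III-3 ll, III-4 Ll, III-5 Ll, III-6 Ll.
In this assignment every recorded phenotype matches its genotype and every non-founder's genotype is obtainable from its parents' genotypes, so the pedigree is consistent.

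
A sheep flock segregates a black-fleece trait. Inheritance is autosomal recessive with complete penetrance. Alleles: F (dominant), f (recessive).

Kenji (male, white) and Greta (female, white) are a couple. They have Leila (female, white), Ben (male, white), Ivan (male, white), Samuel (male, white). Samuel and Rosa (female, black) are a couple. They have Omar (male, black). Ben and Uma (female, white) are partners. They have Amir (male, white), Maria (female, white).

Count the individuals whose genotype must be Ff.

1

Obligate heterozygotes: Samuel is white so carries F and passed f to Omar (ff), so Samuel is Ff.
Every other individual is either homozygous by phenotype or has at least one consistent homozygous assignment, so the count is 1.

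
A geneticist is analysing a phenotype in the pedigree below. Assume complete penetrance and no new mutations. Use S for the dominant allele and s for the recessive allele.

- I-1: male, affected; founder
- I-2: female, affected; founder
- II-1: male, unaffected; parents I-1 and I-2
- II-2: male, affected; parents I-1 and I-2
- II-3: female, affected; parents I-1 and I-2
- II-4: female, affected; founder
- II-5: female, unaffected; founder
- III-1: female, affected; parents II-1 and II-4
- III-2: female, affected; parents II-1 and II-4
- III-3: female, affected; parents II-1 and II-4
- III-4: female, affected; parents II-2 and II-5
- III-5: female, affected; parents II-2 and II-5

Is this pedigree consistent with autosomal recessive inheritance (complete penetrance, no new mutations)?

No

Under autosomal recessive, II-1 (unaffected, male) cannot arise from I-1 (affected) × I-2 (affected).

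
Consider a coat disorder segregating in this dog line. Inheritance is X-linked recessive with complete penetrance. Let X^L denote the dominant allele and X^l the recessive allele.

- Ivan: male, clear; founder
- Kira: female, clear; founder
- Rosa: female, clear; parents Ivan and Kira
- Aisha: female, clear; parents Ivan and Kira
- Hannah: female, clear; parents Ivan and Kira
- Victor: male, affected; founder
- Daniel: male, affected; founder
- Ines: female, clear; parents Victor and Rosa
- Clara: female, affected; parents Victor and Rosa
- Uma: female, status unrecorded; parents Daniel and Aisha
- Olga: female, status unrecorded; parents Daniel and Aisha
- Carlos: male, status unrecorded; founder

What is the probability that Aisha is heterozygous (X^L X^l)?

Ivan is clear, so Ivan is X^L Y.
Kira is clear so carries L and passed l to Rosa (X^L X^l, whose L came from Ivan), so Kira is X^L X^l.
Their cross gives offspring ratios 1/2 X^L X^L : 1/2 X^L X^l. Conditioning on Aisha being clear, P(X^L X^l) = 1/2 / 1 = 1/2 before taking Aisha's own offspring into account.
Daniel is affected, so Daniel is X^l Y.
Aisha's offspring (Uma, Olga) would show their recorded status with the same probability whether Aisha is X^L X^l or X^L X^L, so they carry no information and P(X^L X^l) = 1/2.

1/2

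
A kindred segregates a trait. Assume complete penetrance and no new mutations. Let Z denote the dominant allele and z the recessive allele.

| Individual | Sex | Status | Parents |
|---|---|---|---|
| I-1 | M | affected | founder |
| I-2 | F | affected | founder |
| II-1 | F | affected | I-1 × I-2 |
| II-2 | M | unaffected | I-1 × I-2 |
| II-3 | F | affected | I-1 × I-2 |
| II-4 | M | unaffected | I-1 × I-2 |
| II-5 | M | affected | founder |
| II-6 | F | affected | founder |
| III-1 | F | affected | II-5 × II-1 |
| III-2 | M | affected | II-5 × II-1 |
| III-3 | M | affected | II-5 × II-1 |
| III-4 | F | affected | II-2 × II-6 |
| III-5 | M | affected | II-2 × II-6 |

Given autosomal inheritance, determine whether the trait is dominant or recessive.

I-1 and I-2 are both affected yet have an unaffected child II-2. Under a recessive model two affected parents are homozygous and every child would be affected, so the trait cannot be recessive.

dominant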